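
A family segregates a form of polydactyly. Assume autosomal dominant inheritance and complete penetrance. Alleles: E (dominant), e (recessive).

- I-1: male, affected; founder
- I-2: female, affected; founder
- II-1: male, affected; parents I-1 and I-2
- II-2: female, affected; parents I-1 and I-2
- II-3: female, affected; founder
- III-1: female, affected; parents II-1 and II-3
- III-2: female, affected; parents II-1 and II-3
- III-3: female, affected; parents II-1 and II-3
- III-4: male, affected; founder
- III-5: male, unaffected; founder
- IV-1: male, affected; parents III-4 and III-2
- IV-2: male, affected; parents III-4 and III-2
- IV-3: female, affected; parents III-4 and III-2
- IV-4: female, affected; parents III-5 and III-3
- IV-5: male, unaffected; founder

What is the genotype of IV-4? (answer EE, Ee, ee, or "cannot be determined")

Ee

From phenotype alone, IV-4 is EE or Ee.
IV-4 is affected so carries E and received e from III-5 (ee), so IV-4 is Ee.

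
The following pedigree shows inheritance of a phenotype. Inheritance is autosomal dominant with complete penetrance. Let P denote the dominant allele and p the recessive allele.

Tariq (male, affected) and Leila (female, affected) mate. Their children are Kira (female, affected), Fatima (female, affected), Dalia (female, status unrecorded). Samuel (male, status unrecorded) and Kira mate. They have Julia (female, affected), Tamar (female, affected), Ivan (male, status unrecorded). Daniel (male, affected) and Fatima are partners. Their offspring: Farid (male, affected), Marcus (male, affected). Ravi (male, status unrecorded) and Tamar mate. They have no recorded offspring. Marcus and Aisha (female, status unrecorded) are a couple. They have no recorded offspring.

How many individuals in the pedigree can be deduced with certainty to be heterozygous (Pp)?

No individual's genotype is forced to Pp by the pedigree, so the count is 0.

0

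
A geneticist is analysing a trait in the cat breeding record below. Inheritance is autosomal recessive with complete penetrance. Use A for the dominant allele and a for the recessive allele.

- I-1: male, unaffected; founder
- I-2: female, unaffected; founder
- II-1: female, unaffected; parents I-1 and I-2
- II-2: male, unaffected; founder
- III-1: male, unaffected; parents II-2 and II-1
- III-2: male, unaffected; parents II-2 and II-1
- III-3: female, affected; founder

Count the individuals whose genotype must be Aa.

0

No individual's genotype is forced to Aa by the pedigree, so the count is 0.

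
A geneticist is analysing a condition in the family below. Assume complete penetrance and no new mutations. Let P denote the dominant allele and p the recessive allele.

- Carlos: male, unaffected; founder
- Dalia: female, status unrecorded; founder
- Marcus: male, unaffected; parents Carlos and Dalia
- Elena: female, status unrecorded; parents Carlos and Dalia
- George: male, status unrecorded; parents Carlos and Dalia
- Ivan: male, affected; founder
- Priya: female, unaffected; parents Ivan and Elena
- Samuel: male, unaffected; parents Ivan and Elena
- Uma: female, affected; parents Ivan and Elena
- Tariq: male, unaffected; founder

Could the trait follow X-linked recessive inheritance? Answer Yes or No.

A consistent assignment under X-linked recessive exists: Carlos X^P Y, Dalia X^P X^p, Marcus X^P Y, Elena X^P X^p, George X^P Y, Ivan X^p Y, Priya X^P X^p, Samuel X^P Y, Uma X^p X^p, Tariq X^P Y.
In this assignment every recorded phenotype matches its genotype and every non-founder's genotype is obtainable from its parents' genotypes, so the pedigree is consistent.

Yes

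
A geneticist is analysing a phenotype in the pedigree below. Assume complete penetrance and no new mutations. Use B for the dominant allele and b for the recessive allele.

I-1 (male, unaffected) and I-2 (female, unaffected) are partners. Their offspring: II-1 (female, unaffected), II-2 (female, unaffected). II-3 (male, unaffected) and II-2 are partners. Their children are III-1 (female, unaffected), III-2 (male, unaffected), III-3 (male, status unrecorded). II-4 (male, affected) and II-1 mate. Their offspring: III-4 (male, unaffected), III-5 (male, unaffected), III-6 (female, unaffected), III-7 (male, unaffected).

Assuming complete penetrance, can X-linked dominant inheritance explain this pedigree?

No

Under X-linked dominant, III-6 (unaffected, female) cannot arise from II-4 (affected) × II-1 (unaffected).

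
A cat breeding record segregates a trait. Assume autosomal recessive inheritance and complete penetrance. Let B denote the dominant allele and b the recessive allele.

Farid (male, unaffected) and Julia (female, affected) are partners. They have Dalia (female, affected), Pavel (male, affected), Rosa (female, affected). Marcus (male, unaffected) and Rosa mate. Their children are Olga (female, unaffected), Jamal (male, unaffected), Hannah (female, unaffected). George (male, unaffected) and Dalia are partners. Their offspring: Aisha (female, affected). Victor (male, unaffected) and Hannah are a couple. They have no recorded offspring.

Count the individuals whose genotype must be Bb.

5

Obligate heterozygotes: Farid is unaffected so carries B and passed b to Dalia (bb), so Farid is Bb; George is unaffected so carries B and passed b to Aisha (bb), so George is Bb; Olga is unaffected so carries B and received b from Rosa (bb), so Olga is Bb; Jamal is unaffected so carries B and received b from Rosa (bb), so Jamal is Bb; Hannah is unaffected so carries B and received b from Rosa (bb), so Hannah is Bb.
Every other individual is either homozygous by phenotype or has at least one consistent homozygous assignment, so the count is 5.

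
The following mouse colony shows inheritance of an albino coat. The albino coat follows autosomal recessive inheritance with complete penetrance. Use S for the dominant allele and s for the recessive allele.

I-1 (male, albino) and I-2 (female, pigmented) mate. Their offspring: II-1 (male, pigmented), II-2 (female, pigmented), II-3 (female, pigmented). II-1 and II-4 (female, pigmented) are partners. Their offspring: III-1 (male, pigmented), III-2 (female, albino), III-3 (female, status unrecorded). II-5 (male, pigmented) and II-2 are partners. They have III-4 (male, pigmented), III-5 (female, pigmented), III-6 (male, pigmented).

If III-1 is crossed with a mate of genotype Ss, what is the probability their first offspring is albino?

1/6

II-1 is pigmented so carries S and received s from I-1 (ss), so II-1 is Ss.
II-4 is pigmented so carries S and passed s to III-2 (ss), so II-4 is Ss.
III-1 is a pigmented offspring of II-1 (Ss) × II-4 (Ss), whose cross gives 1/4 SS : 1/2 Ss : 1/4 ss; conditioning on being pigmented, III-1 is SS with probability 1/3, Ss with probability 2/3.
Summing over parental genotype combinations, P(offspring is albino) = 2/3·1/4 = 1/6.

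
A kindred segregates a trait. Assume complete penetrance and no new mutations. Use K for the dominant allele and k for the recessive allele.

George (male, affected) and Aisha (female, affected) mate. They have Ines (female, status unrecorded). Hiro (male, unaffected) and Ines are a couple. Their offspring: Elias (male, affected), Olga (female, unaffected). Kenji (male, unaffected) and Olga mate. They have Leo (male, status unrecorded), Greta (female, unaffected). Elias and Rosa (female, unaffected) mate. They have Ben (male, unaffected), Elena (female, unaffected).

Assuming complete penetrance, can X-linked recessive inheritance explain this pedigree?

A consistent assignment under X-linked recessive exists: George X^k Y, Aisha X^k X^k, Ines X^k X^k, Hiro X^K Y, Elias X^k Y, Olga X^K X^k, Kenji X^K Y, Rosa X^K X^K, Leo X^K Y, Greta X^K X^K, Ben X^K Y, Elena X^K X^k.
In this assignment every recorded phenotype matches its genotype and every non-founder's genotype is obtainable from its parents' genotypes, so the pedigree is consistent.

Yes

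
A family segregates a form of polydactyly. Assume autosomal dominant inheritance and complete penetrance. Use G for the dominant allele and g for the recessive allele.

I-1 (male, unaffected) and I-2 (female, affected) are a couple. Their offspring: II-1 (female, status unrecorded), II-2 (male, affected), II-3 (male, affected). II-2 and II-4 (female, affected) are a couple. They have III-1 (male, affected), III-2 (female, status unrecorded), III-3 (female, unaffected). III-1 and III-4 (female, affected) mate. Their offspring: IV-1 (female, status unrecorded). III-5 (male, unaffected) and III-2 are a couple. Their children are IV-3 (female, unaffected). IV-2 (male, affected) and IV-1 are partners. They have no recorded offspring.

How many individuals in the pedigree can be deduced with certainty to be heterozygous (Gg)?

3

Obligate heterozygotes: II-2 is affected so carries G and received g from I-1 (gg), so II-2 is Gg; II-3 is affected so carries G and received g from I-1 (gg), so II-3 is Gg; II-4 is affected so carries G and passed g to III-3 (gg), so II-4 is Gg.
Every other individual is either homozygous by phenotype or has at least one consistent homozygous assignment, so the count is 3.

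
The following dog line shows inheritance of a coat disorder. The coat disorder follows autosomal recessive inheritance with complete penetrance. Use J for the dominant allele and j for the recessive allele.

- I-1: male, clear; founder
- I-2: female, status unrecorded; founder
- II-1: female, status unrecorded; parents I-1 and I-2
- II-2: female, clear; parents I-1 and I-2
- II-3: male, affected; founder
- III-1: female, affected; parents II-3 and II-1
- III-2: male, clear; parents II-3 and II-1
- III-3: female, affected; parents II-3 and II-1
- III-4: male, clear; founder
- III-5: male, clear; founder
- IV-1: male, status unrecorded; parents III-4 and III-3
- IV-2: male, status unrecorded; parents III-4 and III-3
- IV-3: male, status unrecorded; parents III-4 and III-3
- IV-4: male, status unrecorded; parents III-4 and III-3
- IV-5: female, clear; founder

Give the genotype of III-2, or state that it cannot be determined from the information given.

Jj

From phenotype alone, III-2 is JJ or Jj.
III-2 is clear so carries J and received j from II-3 (jj), so III-2 is Jj.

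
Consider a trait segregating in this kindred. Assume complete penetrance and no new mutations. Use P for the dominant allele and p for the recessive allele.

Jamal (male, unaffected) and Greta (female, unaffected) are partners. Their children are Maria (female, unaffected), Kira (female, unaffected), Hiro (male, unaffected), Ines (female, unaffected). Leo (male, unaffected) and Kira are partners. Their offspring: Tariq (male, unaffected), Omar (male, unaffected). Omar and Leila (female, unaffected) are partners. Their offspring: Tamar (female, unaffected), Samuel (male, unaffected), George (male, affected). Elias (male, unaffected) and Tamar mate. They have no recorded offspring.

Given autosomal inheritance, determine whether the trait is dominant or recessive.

recessive

Omar and Leila are both unaffected yet have an affected child George. Under dominance, an affected child requires at least one affected parent, so the trait cannot be dominant.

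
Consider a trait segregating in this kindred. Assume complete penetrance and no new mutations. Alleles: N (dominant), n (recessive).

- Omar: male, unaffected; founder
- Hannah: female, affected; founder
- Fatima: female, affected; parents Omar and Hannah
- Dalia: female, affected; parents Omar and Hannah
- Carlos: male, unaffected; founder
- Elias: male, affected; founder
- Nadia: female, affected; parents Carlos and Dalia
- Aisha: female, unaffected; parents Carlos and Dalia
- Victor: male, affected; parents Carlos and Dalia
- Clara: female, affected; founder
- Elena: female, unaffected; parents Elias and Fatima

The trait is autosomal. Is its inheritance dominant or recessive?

Elias and Fatima are both affected yet have an unaffected child Elena. Under a recessive model two affected parents are homozygous and every child would be affected, so the trait cannot be recessive.

dominant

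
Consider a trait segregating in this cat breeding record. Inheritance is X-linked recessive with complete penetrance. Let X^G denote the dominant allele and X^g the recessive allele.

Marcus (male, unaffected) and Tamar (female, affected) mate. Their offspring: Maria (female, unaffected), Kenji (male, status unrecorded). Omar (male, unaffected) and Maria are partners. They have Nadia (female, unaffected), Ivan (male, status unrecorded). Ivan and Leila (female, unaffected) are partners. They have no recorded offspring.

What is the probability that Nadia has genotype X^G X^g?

1/2

Omar is unaffected, so Omar is X^G Y.
Maria is unaffected so carries G and received g from Tamar (X^g X^g), so Maria is X^G X^g.
Their cross gives offspring ratios 1/2 X^G X^G : 1/2 X^G X^g. Conditioning on Nadia being unaffected, P(X^G X^g) = 1/2 / 1 = 1/2.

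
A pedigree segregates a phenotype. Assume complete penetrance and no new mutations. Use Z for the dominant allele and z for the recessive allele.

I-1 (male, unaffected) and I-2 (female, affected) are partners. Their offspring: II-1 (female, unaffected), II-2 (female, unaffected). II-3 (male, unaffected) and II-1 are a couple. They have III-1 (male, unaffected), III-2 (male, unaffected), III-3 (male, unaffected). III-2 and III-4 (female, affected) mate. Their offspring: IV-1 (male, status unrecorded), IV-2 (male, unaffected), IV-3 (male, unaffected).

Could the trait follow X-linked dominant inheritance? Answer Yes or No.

A consistent assignment under X-linked dominant exists: I-1 X^z Y, I-2 X^Z X^z, II-1 X^z X^z, II-2 X^z X^z, II-3 X^z Y, III-1 X^z Y, III-2 X^z Y, III-3 X^z Y, III-4 X^Z X^z, IV-1 X^Z Y, IV-2 X^z Y, IV-3 X^z Y.
In this assignment every recorded phenotype matches its genotype and every non-founder's genotype is obtainable from its parents' genotypes, so the pedigree is consistent.

Yes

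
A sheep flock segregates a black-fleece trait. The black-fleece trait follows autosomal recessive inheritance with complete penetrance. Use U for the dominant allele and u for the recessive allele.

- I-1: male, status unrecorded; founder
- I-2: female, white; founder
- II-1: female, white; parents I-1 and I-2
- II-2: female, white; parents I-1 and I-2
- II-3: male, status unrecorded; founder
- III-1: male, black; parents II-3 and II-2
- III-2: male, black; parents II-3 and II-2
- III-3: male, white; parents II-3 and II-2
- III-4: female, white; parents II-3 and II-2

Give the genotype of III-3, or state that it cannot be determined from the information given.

III-3's phenotype allows UU or Uu, and no parent or child forces a single allele at both positions; consistent genotype assignments exist with III-3 as UU or Uu.

cannot be determined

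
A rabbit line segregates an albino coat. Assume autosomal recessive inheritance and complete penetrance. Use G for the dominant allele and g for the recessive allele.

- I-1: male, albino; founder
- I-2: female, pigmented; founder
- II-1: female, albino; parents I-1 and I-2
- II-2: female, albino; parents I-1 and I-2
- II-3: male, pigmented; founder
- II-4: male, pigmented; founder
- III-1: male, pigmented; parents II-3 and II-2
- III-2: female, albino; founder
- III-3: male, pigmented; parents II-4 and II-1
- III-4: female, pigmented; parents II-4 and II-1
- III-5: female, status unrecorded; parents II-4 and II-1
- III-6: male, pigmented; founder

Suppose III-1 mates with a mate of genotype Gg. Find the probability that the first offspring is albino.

1/4

III-1 is pigmented so carries G and received g from II-2 (gg), so III-1 is Gg.
The cross gives 1/4 GG : 1/2 Gg : 1/4 gg, so P(offspring is albino) = 1/4.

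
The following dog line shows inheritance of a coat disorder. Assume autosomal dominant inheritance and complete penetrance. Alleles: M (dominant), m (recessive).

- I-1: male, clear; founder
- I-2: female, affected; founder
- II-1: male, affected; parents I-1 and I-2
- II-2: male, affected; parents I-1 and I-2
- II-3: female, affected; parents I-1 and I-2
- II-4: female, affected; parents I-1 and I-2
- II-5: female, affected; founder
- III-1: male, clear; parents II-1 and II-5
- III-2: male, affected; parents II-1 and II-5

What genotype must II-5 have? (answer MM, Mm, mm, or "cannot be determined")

Mm

From phenotype alone, II-5 is MM or Mm.
II-5 is affected so carries M and passed m to III-1 (mm), so II-5 is Mm.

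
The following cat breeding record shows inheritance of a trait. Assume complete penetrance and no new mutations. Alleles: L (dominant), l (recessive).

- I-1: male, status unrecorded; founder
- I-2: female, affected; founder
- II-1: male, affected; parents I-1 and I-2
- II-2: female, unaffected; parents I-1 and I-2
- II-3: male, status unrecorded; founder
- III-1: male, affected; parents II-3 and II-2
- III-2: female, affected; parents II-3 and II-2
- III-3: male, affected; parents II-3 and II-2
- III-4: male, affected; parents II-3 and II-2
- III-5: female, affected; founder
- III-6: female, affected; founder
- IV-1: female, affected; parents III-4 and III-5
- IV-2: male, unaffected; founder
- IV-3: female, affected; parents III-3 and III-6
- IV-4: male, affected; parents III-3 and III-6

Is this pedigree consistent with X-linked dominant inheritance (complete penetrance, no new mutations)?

Under X-linked dominant, III-1 (affected, male) cannot arise from II-3 (unrecorded) × II-2 (unaffected).

No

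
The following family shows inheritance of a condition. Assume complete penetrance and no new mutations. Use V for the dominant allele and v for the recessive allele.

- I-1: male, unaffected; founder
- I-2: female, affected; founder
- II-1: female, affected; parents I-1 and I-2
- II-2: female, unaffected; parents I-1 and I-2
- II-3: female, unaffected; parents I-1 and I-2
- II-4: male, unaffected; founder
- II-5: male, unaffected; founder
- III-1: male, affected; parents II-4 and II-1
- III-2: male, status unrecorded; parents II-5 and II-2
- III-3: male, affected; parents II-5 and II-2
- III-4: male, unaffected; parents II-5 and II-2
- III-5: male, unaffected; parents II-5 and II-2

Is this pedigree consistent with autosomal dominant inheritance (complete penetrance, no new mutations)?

Under autosomal dominant, III-3 (affected, male) cannot arise from II-5 (unaffected) × II-2 (unaffected).

No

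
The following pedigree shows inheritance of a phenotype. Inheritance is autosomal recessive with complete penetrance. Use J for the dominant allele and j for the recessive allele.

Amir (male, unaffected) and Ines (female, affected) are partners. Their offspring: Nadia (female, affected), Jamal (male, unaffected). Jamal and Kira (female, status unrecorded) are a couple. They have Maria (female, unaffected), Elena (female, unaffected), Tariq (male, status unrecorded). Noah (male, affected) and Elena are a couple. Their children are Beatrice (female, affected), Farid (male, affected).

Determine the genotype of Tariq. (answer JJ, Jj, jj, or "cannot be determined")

Tariq's phenotype is unrecorded, and no parent or child forces a single allele at both positions; consistent genotype assignments exist with Tariq as JJ or Jj or jj.

cannot be determined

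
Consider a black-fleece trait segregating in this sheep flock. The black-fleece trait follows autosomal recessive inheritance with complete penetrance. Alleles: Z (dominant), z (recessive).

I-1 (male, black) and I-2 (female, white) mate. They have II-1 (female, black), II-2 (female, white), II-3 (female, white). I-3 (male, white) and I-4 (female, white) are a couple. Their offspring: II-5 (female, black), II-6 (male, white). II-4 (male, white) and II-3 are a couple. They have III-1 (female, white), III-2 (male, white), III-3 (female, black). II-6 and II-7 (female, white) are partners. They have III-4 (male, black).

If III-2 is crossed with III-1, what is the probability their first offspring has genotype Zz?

II-4 is white so carries Z and passed z to III-3 (zz), so II-4 is Zz.
II-3 is white so carries Z and received z from I-1 (zz), so II-3 is Zz.
III-2 is a white offspring of II-4 (Zz) × II-3 (Zz), whose cross gives 1/4 ZZ : 1/2 Zz : 1/4 zz; conditioning on being white, III-2 is ZZ with probability 1/3, Zz with probability 2/3.
III-1 is a white offspring of II-4 (Zz) × II-3 (Zz), whose cross gives 1/4 ZZ : 1/2 Zz : 1/4 zz; conditioning on being white, III-1 is ZZ with probability 1/3, Zz with probability 2/3.
Summing over parental genotype combinations, P(offspring has genotype Zz) = 2/9·1/2 + 2/9·1/2 + 4/9·1/2 = 4/9.

4/9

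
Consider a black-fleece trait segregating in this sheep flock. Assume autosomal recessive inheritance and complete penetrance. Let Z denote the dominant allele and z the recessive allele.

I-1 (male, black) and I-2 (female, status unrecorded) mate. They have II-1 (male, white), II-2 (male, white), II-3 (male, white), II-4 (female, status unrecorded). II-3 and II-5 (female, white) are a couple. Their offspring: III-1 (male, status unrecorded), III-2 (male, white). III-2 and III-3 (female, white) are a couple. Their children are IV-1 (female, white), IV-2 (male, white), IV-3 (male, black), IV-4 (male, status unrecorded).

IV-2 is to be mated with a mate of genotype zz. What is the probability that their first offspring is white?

III-2 is white so carries Z and passed z to IV-3 (zz), so III-2 is Zz.
III-3 is white so carries Z and passed z to IV-3 (zz), so III-3 is Zz.
IV-2 is a white offspring of III-2 (Zz) × III-3 (Zz), whose cross gives 1/4 ZZ : 1/2 Zz : 1/4 zz; conditioning on being white, IV-2 is ZZ with probability 1/3, Zz with probability 2/3.
Summing over parental genotype combinations, P(offspring is white) = 1/3·1 + 2/3·1/2 = 2/3.

2/3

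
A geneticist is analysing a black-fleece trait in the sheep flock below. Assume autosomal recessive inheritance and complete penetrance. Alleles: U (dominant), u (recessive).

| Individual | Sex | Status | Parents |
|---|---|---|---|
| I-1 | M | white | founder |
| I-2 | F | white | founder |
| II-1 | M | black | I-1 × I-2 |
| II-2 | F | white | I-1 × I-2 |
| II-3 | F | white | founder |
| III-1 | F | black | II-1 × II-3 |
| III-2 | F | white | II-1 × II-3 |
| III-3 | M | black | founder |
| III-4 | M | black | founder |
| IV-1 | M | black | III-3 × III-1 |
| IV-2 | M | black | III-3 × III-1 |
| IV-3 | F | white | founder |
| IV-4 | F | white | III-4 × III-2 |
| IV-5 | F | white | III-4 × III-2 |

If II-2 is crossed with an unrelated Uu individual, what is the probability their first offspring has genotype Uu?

I-1 is white so carries U and passed u to II-1 (uu), so I-1 is Uu.
I-2 is white so carries U and passed u to II-1 (uu), so I-2 is Uu.
II-2 is a white offspring of I-1 (Uu) × I-2 (Uu), whose cross gives 1/4 UU : 1/2 Uu : 1/4 uu; conditioning on being white, II-2 is UU with probability 1/3, Uu with probability 2/3.
Summing over parental genotype combinations, P(offspring has genotype Uu) = 1/3·1/2 + 2/3·1/2 = 1/2.

1/2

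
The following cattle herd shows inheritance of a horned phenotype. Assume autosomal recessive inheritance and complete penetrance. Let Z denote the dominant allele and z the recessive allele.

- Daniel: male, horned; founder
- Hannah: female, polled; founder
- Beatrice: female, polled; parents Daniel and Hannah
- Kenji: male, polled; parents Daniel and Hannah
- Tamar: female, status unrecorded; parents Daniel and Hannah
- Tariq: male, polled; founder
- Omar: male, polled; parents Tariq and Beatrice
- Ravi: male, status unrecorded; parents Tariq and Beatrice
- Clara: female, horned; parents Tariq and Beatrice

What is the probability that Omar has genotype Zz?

Tariq is polled so carries Z and passed z to Clara (zz), so Tariq is Zz.
Beatrice is polled so carries Z and received z from Daniel (zz), so Beatrice is Zz.
Their cross gives offspring ratios 1/4 ZZ : 1/2 Zz : 1/4 zz. Conditioning on Omar being polled, P(Zz) = 1/2 / 3/4 = 2/3.

2/3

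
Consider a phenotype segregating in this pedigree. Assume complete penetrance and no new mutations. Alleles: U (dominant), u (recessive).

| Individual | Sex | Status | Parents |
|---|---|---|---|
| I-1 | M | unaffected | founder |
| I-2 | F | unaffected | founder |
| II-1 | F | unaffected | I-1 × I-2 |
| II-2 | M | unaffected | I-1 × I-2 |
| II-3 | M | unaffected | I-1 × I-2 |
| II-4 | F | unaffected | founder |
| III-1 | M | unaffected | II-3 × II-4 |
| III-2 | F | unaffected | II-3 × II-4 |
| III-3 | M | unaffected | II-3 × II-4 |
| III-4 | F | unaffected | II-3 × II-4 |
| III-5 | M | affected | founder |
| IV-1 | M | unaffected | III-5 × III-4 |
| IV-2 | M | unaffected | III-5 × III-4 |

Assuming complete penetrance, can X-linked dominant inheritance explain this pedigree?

Yes

A consistent assignment under X-linked dominant exists: I-1 X^u Y, I-2 X^u X^u, II-1 X^u X^u, II-2 X^u Y, II-3 X^u Y, II-4 X^u X^u, III-1 X^u Y, III-2 X^u X^u, III-3 X^u Y, III-4 X^u X^u, III-5 X^U Y, IV-1 X^u Y, IV-2 X^u Y.
In this assignment every recorded phenotype matches its genotype and every non-founder's genotype is obtainable from its parents' genotypes, so the pedigree is consistent.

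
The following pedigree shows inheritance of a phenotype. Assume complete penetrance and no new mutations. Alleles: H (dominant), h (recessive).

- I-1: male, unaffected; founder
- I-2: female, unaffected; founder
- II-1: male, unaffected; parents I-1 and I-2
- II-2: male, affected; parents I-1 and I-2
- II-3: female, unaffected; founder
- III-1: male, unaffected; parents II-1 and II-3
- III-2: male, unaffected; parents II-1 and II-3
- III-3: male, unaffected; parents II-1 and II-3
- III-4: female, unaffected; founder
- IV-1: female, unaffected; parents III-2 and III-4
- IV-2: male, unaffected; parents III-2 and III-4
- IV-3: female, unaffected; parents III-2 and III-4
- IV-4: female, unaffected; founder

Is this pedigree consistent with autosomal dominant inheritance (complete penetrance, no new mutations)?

No

Under autosomal dominant, II-2 (affected, male) cannot arise from I-1 (unaffected) × I-2 (unaffected).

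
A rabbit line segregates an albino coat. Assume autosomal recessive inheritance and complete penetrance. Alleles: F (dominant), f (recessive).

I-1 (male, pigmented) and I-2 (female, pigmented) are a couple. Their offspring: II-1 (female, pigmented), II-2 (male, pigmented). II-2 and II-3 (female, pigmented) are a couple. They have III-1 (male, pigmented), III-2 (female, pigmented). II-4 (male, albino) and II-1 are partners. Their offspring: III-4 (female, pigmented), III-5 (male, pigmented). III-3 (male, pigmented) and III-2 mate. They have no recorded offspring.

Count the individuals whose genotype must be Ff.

Obligate heterozygotes: III-4 is pigmented so carries F and received f from II-4 (ff), so III-4 is Ff; III-5 is pigmented so carries F and received f from II-4 (ff), so III-5 is Ff.
Every other individual is either homozygous by phenotype or has at least one consistent homozygous assignment, so the count is 2.

2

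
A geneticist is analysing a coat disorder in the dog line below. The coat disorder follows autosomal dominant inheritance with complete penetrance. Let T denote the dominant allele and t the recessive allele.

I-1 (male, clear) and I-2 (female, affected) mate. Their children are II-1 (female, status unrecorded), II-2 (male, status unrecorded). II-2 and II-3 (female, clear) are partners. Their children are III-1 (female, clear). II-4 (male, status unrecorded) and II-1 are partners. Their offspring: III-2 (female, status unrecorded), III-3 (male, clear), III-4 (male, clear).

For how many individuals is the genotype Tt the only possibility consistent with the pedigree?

0

No individual's genotype is forced to Tt by the pedigree, so the count is 0.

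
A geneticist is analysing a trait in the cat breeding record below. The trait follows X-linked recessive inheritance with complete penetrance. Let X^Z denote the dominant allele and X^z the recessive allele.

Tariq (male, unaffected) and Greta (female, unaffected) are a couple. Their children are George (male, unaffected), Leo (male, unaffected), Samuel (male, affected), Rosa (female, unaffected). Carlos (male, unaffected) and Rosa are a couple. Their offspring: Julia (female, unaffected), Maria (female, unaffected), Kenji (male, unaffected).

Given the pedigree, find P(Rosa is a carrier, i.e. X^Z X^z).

Tariq is unaffected, so Tariq is X^Z Y.
Greta is unaffected so carries Z and passed z to Samuel (X^z Y), so Greta is X^Z X^z.
Their cross gives offspring ratios 1/2 X^Z X^Z : 1/2 X^Z X^z. Conditioning on Rosa being unaffected, P(X^Z X^z) = 1/2 / 1 = 1/2 before taking Rosa's own offspring into account.
Carlos is unaffected, so Carlos is X^Z Y.
Now use Rosa's offspring. Probability of each recorded status — unaffected son Kenji: 1/2 if Rosa is X^Z X^z, 1 if X^Z X^Z. (Julia, Maria: equally likely either way, so uninformative.)
Bayes: P(X^Z X^z) = 1/2·1/2 / (1/2·1/2 + 1/2·1) = 1/3.

1/3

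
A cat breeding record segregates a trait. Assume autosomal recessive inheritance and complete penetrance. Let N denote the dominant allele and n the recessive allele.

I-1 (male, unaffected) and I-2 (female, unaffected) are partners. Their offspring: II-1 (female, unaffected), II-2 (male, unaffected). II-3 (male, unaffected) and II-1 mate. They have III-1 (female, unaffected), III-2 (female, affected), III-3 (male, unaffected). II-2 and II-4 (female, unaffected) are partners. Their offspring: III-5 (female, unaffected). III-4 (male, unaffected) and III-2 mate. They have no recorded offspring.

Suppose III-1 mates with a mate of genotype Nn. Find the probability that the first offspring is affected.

II-3 is unaffected so carries N and passed n to III-2 (nn), so II-3 is Nn.
II-1 is unaffected so carries N and passed n to III-2 (nn), so II-1 is Nn.
III-1 is an unaffected offspring of II-3 (Nn) × II-1 (Nn), whose cross gives 1/4 NN : 1/2 Nn : 1/4 nn; conditioning on being unaffected, III-1 is NN with probability 1/3, Nn with probability 2/3.
Summing over parental genotype combinations, P(offspring is affected) = 2/3·1/4 = 1/6.

1/6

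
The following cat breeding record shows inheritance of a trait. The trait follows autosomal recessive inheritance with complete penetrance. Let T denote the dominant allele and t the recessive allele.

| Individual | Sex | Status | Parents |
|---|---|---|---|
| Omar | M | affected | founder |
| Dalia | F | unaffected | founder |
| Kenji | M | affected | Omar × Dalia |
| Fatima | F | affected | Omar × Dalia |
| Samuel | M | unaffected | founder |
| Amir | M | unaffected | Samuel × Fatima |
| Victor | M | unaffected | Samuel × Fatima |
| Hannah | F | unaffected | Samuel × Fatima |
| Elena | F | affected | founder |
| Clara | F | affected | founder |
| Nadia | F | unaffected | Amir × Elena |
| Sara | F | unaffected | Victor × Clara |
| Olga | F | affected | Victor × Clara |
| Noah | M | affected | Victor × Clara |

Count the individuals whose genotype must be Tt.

Obligate heterozygotes: Dalia is unaffected so carries T and passed t to Kenji (tt), so Dalia is Tt; Amir is unaffected so carries T and received t from Fatima (tt), so Amir is Tt; Victor is unaffected so carries T and received t from Fatima (tt), so Victor is Tt; Hannah is unaffected so carries T and received t from Fatima (tt), so Hannah is Tt; Nadia is unaffected so carries T and received t from Elena (tt), so Nadia is Tt; Sara is unaffected so carries T and received t from Clara (tt), so Sara is Tt.
Every other individual is either homozygous by phenotype or has at least one consistent homozygous assignment, so the count is 6.

6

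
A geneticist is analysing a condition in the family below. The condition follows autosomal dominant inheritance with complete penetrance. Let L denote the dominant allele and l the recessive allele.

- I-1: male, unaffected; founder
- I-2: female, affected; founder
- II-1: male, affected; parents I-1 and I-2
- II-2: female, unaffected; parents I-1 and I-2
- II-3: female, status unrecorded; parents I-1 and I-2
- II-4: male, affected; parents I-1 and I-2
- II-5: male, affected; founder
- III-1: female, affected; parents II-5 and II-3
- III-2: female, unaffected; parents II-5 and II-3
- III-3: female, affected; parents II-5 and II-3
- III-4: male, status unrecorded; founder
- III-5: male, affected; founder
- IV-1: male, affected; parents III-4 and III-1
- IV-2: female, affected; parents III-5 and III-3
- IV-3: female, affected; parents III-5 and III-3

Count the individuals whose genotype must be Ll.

Obligate heterozygotes: I-2 is affected so carries L and passed l to II-2 (ll), so I-2 is Ll; II-1 is affected so carries L and received l from I-1 (ll), so II-1 is Ll; II-4 is affected so carries L and received l from I-1 (ll), so II-4 is Ll; II-5 is affected so carries L and passed l to III-2 (ll), so II-5 is Ll.
Every other individual is either homozygous by phenotype or has at least one consistent homozygous assignment, so the count is 4.

4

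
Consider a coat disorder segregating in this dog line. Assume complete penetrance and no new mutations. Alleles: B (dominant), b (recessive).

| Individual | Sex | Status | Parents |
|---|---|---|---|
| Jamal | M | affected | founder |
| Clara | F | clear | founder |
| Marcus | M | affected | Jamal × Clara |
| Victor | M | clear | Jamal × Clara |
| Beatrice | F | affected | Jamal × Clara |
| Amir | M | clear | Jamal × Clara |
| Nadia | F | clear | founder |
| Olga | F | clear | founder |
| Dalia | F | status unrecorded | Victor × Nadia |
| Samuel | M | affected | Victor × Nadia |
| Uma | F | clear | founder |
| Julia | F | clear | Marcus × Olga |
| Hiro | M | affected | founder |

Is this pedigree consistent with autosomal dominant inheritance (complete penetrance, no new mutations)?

No

Under autosomal dominant, Samuel (affected, male) cannot arise from Victor (clear) × Nadia (clear).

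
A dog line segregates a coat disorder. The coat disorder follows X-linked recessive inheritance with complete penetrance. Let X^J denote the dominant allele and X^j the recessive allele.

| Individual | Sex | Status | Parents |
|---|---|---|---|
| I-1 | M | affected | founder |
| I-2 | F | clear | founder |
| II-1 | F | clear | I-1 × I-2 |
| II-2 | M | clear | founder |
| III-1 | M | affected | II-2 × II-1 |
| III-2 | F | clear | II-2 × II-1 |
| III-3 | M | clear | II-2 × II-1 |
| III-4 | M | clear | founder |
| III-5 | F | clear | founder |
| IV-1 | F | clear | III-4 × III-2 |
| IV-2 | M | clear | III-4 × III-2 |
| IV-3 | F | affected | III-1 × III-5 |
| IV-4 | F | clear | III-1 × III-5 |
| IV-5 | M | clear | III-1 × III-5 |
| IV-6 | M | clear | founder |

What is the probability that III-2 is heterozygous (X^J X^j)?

II-2 is clear, so II-2 is X^J Y.
II-1 is clear so carries J and received j from I-1 (X^j Y), so II-1 is X^J X^j.
Their cross gives offspring ratios 1/2 X^J X^J : 1/2 X^J X^j. Conditioning on III-2 being clear, P(X^J X^j) = 1/2 / 1 = 1/2 before taking III-2's own offspring into account.
III-4 is clear, so III-4 is X^J Y.
Now use III-2's offspring. Probability of each recorded status — clear son IV-2: 1/2 if III-2 is X^J X^j, 1 if X^J X^J. (IV-1: equally likely either way, so uninformative.)
Bayes: P(X^J X^j) = 1/2·1/2 / (1/2·1/2 + 1/2·1) = 1/3.

1/3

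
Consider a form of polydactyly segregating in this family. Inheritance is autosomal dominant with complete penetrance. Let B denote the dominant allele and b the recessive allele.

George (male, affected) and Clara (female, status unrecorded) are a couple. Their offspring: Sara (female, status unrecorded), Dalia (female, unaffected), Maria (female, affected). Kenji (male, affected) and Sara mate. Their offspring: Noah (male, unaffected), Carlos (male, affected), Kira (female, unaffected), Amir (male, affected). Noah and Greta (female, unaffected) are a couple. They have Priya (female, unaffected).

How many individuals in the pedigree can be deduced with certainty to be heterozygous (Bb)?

Obligate heterozygotes: George is affected so carries B and passed b to Dalia (bb), so George is Bb; Kenji is affected so carries B and passed b to Noah (bb), so Kenji is Bb.
Every other individual is either homozygous by phenotype or has at least one consistent homozygous assignment, so the count is 2.

2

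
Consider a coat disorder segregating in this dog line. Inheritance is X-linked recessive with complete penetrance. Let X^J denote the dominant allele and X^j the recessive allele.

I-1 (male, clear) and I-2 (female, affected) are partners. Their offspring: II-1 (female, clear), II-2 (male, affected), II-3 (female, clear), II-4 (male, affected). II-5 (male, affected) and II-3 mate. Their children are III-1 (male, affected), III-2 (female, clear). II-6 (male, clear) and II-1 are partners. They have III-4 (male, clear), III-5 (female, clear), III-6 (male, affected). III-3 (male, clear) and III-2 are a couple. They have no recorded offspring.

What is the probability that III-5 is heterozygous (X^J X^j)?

II-6 is clear, so II-6 is X^J Y.
II-1 is clear so carries J and received j from I-2 (X^j X^j), so II-1 is X^J X^j.
Their cross gives offspring ratios 1/2 X^J X^J : 1/2 X^J X^j. Conditioning on III-5 being clear, P(X^J X^j) = 1/2 / 1 = 1/2.

1/2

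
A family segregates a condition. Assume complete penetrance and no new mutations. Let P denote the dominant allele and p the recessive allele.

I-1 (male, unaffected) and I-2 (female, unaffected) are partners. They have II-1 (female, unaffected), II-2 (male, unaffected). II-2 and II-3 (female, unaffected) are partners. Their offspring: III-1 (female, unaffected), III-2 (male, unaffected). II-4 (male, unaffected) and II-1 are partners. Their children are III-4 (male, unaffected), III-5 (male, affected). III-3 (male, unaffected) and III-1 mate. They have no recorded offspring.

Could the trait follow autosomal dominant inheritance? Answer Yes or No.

Under autosomal dominant, III-5 (affected, male) cannot arise from II-4 (unaffected) × II-1 (unaffected).

No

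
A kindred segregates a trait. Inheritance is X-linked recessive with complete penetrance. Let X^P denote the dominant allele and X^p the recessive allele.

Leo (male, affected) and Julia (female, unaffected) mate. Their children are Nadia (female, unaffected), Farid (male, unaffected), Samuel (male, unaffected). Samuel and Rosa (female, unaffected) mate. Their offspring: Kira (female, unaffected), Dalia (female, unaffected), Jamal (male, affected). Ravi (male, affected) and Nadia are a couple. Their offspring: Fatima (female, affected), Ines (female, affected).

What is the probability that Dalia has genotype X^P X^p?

1/2

Samuel is unaffected, so Samuel is X^P Y.
Rosa is unaffected so carries P and passed p to Jamal (X^p Y), so Rosa is X^P X^p.
Their cross gives offspring ratios 1/2 X^P X^P : 1/2 X^P X^p. Conditioning on Dalia being unaffected, P(X^P X^p) = 1/2 / 1 = 1/2.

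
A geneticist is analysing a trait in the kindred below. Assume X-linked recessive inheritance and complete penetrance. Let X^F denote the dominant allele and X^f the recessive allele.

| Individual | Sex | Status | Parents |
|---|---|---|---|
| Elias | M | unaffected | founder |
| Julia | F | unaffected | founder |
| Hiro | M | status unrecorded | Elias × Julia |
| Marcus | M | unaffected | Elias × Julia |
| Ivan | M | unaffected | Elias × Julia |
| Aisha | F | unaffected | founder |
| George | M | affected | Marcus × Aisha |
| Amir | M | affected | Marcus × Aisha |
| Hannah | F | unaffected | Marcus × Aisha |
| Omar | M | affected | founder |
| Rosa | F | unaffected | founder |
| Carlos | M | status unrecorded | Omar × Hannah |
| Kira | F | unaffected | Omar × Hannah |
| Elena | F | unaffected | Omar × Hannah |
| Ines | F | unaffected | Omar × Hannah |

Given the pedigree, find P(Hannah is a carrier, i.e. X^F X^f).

1/9

Marcus is unaffected, so Marcus is X^F Y.
Aisha is unaffected so carries F and passed f to George (X^f Y), so Aisha is X^F X^f.
Their cross gives offspring ratios 1/2 X^F X^F : 1/2 X^F X^f. Conditioning on Hannah being unaffected, P(X^F X^f) = 1/2 / 1 = 1/2 before taking Hannah's own offspring into account.
Omar is affected, so Omar is X^f Y.
Now use Hannah's offspring. Probability of each recorded status — unaffected daughter Kira: 1/2 if Hannah is X^F X^f, 1 if X^F X^F; unaffected daughter Elena: 1/2 if Hannah is X^F X^f, 1 if X^F X^F; unaffected daughter Ines: 1/2 if Hannah is X^F X^f, 1 if X^F X^F. (Carlos: equally likely either way, so uninformative.)
Bayes: P(X^F X^f) = 1/2·1/8 / (1/2·1/8 + 1/2·1) = 1/9.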